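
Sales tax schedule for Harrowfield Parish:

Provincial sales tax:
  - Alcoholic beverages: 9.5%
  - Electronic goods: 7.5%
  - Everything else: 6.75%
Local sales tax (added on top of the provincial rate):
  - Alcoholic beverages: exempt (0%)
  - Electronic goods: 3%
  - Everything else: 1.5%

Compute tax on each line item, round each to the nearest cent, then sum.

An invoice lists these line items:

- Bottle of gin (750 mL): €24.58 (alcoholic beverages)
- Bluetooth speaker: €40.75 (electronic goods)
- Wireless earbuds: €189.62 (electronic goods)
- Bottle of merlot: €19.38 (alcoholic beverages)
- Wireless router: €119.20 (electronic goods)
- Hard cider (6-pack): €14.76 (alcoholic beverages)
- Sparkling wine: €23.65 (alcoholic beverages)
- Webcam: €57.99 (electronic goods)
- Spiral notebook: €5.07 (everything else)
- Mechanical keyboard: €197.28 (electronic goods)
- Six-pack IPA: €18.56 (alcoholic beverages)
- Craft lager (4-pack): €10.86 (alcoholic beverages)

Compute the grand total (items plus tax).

€796.25

Bottle of gin (750 mL) €24.58: alcoholic beverages → 9.5% + 0% local = 9.5% → €2.34
Bluetooth speaker €40.75: electronic goods → 7.5% + 3% local = 10.5% → €4.28
Wireless earbuds €189.62: electronic goods → 7.5% + 3% local = 10.5% → €19.91
Bottle of merlot €19.38: alcoholic beverages → 9.5% + 0% local = 9.5% → €1.84
Wireless router €119.20: electronic goods → 7.5% + 3% local = 10.5% → €12.52
Hard cider (6-pack) €14.76: alcoholic beverages → 9.5% + 0% local = 9.5% → €1.40
Sparkling wine €23.65: alcoholic beverages → 9.5% + 0% local = 9.5% → €2.25
Webcam €57.99: electronic goods → 7.5% + 3% local = 10.5% → €6.09
Spiral notebook €5.07: everything else → 6.75% + 1.5% local = 8.25% → €0.42
Mechanical keyboard €197.28: electronic goods → 7.5% + 3% local = 10.5% → €20.71
Six-pack IPA €18.56: alcoholic beverages → 9.5% + 0% local = 9.5% → €1.76
Craft lager (4-pack) €10.86: alcoholic beverages → 9.5% + 0% local = 9.5% → €1.03
Subtotal = €721.70; tax = €74.55; total due = €796.25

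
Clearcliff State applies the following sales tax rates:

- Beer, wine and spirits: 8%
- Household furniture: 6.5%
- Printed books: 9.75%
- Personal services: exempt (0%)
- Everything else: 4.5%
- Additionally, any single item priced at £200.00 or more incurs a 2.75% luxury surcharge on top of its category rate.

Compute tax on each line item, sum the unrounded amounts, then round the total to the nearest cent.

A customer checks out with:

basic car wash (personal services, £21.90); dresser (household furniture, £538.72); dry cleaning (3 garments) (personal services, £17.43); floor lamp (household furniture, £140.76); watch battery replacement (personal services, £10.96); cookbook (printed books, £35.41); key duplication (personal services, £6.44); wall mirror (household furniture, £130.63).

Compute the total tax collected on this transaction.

£70.92

Basic car wash £21.90: personal services → 0% → £0.00
Dresser £538.72: household furniture → 6.5% + 2.75% surcharge = 9.25% → £49.8316
Dry cleaning (3 garments) £17.43: personal services → 0% → £0.00
Floor lamp £140.76: household furniture → 6.5% → £9.1494
Watch battery replacement £10.96: personal services → 0% → £0.00
Cookbook £35.41: printed books → 9.75% → £3.452475
Key duplication £6.44: personal services → 0% → £0.00
Wall mirror £130.63: household furniture → 6.5% → £8.49095
Unrounded tax sum = £70.924425 → £70.92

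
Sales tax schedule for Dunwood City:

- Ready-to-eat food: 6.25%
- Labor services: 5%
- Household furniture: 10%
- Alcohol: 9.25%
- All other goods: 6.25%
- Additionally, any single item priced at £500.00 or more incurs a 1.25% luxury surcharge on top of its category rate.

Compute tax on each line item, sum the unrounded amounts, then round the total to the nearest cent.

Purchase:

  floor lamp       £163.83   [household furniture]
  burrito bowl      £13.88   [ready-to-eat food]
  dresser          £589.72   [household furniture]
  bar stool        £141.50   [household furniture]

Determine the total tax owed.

£97.74

Floor lamp £163.83: household furniture → 10% → £16.383
Burrito bowl £13.88: ready-to-eat food → 6.25% → £0.8675
Dresser £589.72: household furniture → 10% + 1.25% surcharge = 11.25% → £66.3435
Bar stool £141.50: household furniture → 10% → £14.15
Unrounded tax sum = £97.744 → £97.74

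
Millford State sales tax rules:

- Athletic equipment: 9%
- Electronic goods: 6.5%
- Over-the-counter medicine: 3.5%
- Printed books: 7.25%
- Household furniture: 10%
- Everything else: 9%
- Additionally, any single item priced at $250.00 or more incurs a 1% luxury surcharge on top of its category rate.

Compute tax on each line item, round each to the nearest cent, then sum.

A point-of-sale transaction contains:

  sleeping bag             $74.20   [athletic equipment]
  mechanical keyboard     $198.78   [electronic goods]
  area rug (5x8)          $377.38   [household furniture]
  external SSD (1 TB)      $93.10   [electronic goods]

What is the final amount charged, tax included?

Sleeping bag $74.20: athletic equipment → 9% → $6.68
Mechanical keyboard $198.78: electronic goods → 6.5% → $12.92
Area rug (5x8) $377.38: household furniture → 10% + 1% surcharge = 11% → $41.51
External SSD (1 TB) $93.10: electronic goods → 6.5% → $6.05
Subtotal = $743.46; tax = $67.16; total due = $810.62

$810.62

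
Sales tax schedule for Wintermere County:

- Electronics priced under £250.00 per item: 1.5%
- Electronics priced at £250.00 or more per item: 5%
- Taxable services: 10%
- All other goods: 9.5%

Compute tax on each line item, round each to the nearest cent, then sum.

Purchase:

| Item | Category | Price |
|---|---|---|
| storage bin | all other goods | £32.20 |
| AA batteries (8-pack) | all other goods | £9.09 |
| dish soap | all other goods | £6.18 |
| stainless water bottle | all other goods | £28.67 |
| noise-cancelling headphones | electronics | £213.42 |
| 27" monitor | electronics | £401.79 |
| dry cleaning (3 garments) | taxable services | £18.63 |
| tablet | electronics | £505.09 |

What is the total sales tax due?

£57.63

Storage bin £32.20: all other goods → 9.5% → £3.06
AA batteries (8-pack) £9.09: all other goods → 9.5% → £0.86
Dish soap £6.18: all other goods → 9.5% → £0.59
Stainless water bottle £28.67: all other goods → 9.5% → £2.72
Noise-cancelling headphones £213.42: electronics, under £250.00 → 1.5% → £3.20
27" monitor £401.79: electronics, £250.00 or more → 5% → £20.09
Dry cleaning (3 garments) £18.63: taxable services → 10% → £1.86
Tablet £505.09: electronics, £250.00 or more → 5% → £25.25
Total tax = £3.06 + £0.86 + £0.59 + £2.72 + £3.20 + £20.09 + £1.86 + £25.25 = £57.63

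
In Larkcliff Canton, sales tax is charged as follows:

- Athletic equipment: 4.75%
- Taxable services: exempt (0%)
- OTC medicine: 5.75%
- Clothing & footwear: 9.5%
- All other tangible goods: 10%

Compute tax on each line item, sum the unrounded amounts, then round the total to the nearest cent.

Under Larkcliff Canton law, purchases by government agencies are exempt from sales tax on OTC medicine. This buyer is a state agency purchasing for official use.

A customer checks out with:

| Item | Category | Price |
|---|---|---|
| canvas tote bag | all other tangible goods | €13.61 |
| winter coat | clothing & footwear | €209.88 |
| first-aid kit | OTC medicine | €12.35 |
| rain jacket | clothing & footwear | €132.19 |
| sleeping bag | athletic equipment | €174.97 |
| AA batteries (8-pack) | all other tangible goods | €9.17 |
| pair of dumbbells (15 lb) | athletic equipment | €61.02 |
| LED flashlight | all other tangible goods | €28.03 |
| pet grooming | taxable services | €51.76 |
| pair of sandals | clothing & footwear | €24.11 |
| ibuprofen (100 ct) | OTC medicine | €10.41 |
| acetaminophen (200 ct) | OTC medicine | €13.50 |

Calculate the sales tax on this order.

Canvas tote bag €13.61: all other tangible goods → 10% → €1.361
Winter coat €209.88: clothing & footwear → 9.5% → €19.9386
First-aid kit €12.35: OTC medicine, buyer-exempt → 0% → €0.00
Rain jacket €132.19: clothing & footwear → 9.5% → €12.55805
Sleeping bag €174.97: athletic equipment → 4.75% → €8.311075
AA batteries (8-pack) €9.17: all other tangible goods → 10% → €0.917
Pair of dumbbells (15 lb) €61.02: athletic equipment → 4.75% → €2.89845
LED flashlight €28.03: all other tangible goods → 10% → €2.803
Pet grooming €51.76: taxable services → 0% → €0.00
Pair of sandals €24.11: clothing & footwear → 9.5% → €2.29045
Ibuprofen (100 ct) €10.41: OTC medicine, buyer-exempt → 0% → €0.00
Acetaminophen (200 ct) €13.50: OTC medicine, buyer-exempt → 0% → €0.00
Unrounded tax sum = €51.077625 → €51.08

€51.08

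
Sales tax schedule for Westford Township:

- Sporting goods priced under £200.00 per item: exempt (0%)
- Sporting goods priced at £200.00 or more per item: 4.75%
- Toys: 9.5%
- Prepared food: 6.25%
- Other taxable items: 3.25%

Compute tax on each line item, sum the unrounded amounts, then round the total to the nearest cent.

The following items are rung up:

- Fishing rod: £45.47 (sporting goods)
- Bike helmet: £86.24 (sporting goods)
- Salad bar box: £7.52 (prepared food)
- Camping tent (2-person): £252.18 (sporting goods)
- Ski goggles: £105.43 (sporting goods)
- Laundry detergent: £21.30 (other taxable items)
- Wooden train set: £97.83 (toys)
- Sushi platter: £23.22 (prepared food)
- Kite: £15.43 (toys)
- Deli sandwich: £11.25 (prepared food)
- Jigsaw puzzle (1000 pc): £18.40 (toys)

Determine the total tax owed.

Fishing rod £45.47: sporting goods, under £200.00 → 0% → £0.00
Bike helmet £86.24: sporting goods, under £200.00 → 0% → £0.00
Salad bar box £7.52: prepared food → 6.25% → £0.47
Camping tent (2-person) £252.18: sporting goods, £200.00 or more → 4.75% → £11.97855
Ski goggles £105.43: sporting goods, under £200.00 → 0% → £0.00
Laundry detergent £21.30: other taxable items → 3.25% → £0.69225
Wooden train set £97.83: toys → 9.5% → £9.29385
Sushi platter £23.22: prepared food → 6.25% → £1.45125
Kite £15.43: toys → 9.5% → £1.46585
Deli sandwich £11.25: prepared food → 6.25% → £0.703125
Jigsaw puzzle (1000 pc) £18.40: toys → 9.5% → £1.748
Unrounded tax sum = £27.802875 → £27.80

£27.80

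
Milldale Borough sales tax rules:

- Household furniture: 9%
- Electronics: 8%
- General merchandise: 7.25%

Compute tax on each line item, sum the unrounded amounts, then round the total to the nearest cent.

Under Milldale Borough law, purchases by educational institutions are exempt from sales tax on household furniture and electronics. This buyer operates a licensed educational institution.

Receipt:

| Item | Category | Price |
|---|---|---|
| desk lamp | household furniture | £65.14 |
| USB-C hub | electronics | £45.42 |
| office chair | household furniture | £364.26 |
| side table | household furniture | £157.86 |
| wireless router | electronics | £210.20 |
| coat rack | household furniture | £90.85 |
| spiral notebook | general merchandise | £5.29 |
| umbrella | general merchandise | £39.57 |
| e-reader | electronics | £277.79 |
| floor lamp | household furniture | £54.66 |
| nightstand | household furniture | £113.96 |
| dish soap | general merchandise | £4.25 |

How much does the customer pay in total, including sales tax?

£1432.81

Desk lamp £65.14: household furniture, buyer-exempt → 0% → £0.00
USB-C hub £45.42: electronics, buyer-exempt → 0% → £0.00
Office chair £364.26: household furniture, buyer-exempt → 0% → £0.00
Side table £157.86: household furniture, buyer-exempt → 0% → £0.00
Wireless router £210.20: electronics, buyer-exempt → 0% → £0.00
Coat rack £90.85: household furniture, buyer-exempt → 0% → £0.00
Spiral notebook £5.29: general merchandise → 7.25% → £0.383525
Umbrella £39.57: general merchandise → 7.25% → £2.868825
E-reader £277.79: electronics, buyer-exempt → 0% → £0.00
Floor lamp £54.66: household furniture, buyer-exempt → 0% → £0.00
Nightstand £113.96: household furniture, buyer-exempt → 0% → £0.00
Dish soap £4.25: general merchandise → 7.25% → £0.308125
Subtotal = £1429.25; unrounded tax = £3.560475 → £3.56; total due = £1432.81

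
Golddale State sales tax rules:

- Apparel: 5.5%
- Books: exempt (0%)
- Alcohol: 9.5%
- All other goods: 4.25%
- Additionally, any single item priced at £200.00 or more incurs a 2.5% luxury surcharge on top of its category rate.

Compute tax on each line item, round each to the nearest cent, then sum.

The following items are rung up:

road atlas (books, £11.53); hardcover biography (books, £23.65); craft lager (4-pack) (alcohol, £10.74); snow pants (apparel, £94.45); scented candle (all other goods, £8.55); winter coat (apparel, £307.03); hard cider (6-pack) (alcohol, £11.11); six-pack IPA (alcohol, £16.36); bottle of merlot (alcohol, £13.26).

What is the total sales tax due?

£35.00

Road atlas £11.53: books → 0% → £0.00
Hardcover biography £23.65: books → 0% → £0.00
Craft lager (4-pack) £10.74: alcohol → 9.5% → £1.02
Snow pants £94.45: apparel → 5.5% → £5.19
Scented candle £8.55: all other goods → 4.25% → £0.36
Winter coat £307.03: apparel → 5.5% + 2.5% surcharge = 8% → £24.56
Hard cider (6-pack) £11.11: alcohol → 9.5% → £1.06
Six-pack IPA £16.36: alcohol → 9.5% → £1.55
Bottle of merlot £13.26: alcohol → 9.5% → £1.26
Total tax = £1.02 + £5.19 + £0.36 + £24.56 + £1.06 + £1.55 + £1.26 = £35.00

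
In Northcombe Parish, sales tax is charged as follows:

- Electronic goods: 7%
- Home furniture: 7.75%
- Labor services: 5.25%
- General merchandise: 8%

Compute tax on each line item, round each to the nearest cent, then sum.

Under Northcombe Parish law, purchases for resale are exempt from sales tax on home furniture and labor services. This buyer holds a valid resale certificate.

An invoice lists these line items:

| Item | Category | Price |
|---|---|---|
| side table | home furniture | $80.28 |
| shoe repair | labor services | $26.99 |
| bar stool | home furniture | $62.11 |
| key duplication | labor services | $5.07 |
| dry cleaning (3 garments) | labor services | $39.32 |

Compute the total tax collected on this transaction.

$0.00

Side table $80.28: home furniture, buyer-exempt → 0% → $0.00
Shoe repair $26.99: labor services, buyer-exempt → 0% → $0.00
Bar stool $62.11: home furniture, buyer-exempt → 0% → $0.00
Key duplication $5.07: labor services, buyer-exempt → 0% → $0.00
Dry cleaning (3 garments) $39.32: labor services, buyer-exempt → 0% → $0.00
Total tax = $0.00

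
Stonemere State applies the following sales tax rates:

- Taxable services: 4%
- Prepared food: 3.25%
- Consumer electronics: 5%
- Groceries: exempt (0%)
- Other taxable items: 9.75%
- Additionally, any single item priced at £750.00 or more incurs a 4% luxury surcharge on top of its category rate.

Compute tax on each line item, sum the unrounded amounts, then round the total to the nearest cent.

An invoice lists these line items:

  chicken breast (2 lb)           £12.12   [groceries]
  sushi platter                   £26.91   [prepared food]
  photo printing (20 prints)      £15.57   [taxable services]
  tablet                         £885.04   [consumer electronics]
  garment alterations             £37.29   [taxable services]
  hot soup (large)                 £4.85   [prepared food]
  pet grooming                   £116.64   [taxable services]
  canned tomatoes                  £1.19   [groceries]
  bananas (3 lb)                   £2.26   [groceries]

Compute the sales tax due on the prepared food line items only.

£1.03

Sushi platter £26.91: prepared food → 3.25% → £0.874575
Hot soup (large) £4.85: prepared food → 3.25% → £0.157625
Tax on prepared food: unrounded sum = £1.0322 → £1.03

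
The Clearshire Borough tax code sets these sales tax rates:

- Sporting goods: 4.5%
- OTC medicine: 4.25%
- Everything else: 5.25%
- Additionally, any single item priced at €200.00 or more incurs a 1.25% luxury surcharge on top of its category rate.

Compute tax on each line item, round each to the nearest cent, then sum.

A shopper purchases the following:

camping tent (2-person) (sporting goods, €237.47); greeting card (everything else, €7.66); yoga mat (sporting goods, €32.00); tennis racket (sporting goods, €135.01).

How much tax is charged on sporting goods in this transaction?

€21.17

Camping tent (2-person) €237.47: sporting goods → 4.5% + 1.25% surcharge = 5.75% → €13.65
Yoga mat €32.00: sporting goods → 4.5% → €1.44
Tennis racket €135.01: sporting goods → 4.5% → €6.08
Tax on sporting goods = €13.65 + €1.44 + €6.08 = €21.17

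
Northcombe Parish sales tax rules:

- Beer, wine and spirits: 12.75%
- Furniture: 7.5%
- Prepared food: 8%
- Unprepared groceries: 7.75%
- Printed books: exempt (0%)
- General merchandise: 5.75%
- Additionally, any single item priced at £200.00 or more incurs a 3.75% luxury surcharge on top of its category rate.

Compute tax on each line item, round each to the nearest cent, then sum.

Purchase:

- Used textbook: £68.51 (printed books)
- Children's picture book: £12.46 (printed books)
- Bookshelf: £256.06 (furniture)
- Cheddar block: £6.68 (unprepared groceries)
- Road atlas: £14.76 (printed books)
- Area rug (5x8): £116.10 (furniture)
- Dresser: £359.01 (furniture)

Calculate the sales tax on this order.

£78.43

Used textbook £68.51: printed books → 0% → £0.00
Children's picture book £12.46: printed books → 0% → £0.00
Bookshelf £256.06: furniture → 7.5% + 3.75% surcharge = 11.25% → £28.81
Cheddar block £6.68: unprepared groceries → 7.75% → £0.52
Road atlas £14.76: printed books → 0% → £0.00
Area rug (5x8) £116.10: furniture → 7.5% → £8.71
Dresser £359.01: furniture → 7.5% + 3.75% surcharge = 11.25% → £40.39
Total tax = £28.81 + £0.52 + £8.71 + £40.39 = £78.43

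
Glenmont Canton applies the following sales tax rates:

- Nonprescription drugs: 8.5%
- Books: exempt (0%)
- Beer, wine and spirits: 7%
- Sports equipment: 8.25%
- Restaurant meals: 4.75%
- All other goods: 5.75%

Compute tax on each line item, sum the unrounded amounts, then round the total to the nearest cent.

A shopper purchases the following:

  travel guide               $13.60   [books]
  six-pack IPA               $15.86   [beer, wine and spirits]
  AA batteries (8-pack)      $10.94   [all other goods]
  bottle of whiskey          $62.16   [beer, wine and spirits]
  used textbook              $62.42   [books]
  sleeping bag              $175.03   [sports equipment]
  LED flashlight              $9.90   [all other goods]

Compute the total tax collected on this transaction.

Travel guide $13.60: books → 0% → $0.00
Six-pack IPA $15.86: beer, wine and spirits → 7% → $1.1102
AA batteries (8-pack) $10.94: all other goods → 5.75% → $0.62905
Bottle of whiskey $62.16: beer, wine and spirits → 7% → $4.3512
Used textbook $62.42: books → 0% → $0.00
Sleeping bag $175.03: sports equipment → 8.25% → $14.439975
LED flashlight $9.90: all other goods → 5.75% → $0.56925
Unrounded tax sum = $21.099675 → $21.10

$21.10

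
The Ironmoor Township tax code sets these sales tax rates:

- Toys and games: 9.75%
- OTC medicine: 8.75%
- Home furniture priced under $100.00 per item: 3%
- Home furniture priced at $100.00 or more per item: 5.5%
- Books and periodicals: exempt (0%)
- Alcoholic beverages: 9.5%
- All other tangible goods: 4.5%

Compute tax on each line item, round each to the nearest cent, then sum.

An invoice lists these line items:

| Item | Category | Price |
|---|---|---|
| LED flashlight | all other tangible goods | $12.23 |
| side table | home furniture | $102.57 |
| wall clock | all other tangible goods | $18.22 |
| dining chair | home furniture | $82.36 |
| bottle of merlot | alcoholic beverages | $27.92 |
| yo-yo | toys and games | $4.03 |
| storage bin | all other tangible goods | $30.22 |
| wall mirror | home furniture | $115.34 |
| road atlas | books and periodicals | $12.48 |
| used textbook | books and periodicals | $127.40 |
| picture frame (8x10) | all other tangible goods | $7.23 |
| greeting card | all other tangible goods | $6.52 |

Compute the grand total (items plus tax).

$567.36

LED flashlight $12.23: all other tangible goods → 4.5% → $0.55
Side table $102.57: home furniture, $100.00 or more → 5.5% → $5.64
Wall clock $18.22: all other tangible goods → 4.5% → $0.82
Dining chair $82.36: home furniture, under $100.00 → 3% → $2.47
Bottle of merlot $27.92: alcoholic beverages → 9.5% → $2.65
Yo-yo $4.03: toys and games → 9.75% → $0.39
Storage bin $30.22: all other tangible goods → 4.5% → $1.36
Wall mirror $115.34: home furniture, $100.00 or more → 5.5% → $6.34
Road atlas $12.48: books and periodicals → 0% → $0.00
Used textbook $127.40: books and periodicals → 0% → $0.00
Picture frame (8x10) $7.23: all other tangible goods → 4.5% → $0.33
Greeting card $6.52: all other tangible goods → 4.5% → $0.29
Subtotal = $546.52; tax = $20.84; total due = $567.36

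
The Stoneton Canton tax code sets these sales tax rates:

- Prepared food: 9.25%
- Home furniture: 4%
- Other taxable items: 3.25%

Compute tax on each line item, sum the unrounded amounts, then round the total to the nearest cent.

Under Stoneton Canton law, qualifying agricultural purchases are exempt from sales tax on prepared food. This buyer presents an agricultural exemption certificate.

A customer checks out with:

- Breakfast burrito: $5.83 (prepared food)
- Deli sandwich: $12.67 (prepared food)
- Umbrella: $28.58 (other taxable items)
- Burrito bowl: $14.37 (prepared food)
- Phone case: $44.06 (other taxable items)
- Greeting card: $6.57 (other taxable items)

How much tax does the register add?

Breakfast burrito $5.83: prepared food, buyer-exempt → 0% → $0.00
Deli sandwich $12.67: prepared food, buyer-exempt → 0% → $0.00
Umbrella $28.58: other taxable items → 3.25% → $0.92885
Burrito bowl $14.37: prepared food, buyer-exempt → 0% → $0.00
Phone case $44.06: other taxable items → 3.25% → $1.43195
Greeting card $6.57: other taxable items → 3.25% → $0.213525
Unrounded tax sum = $2.574325 → $2.57

$2.57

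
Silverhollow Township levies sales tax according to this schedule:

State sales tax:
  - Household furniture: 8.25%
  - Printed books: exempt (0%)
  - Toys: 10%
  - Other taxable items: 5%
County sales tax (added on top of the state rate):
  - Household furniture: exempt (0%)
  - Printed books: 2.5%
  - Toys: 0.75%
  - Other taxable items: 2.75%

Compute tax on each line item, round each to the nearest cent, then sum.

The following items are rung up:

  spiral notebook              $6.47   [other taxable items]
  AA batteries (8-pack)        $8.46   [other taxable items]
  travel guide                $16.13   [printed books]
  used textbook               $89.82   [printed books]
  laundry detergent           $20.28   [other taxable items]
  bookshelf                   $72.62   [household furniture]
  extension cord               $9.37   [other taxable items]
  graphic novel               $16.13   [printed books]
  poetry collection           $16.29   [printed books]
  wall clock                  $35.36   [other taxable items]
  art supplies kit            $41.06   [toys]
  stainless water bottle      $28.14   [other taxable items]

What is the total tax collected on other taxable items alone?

$8.38

Spiral notebook $6.47: other taxable items → 5% + 2.75% county = 7.75% → $0.50
AA batteries (8-pack) $8.46: other taxable items → 5% + 2.75% county = 7.75% → $0.66
Laundry detergent $20.28: other taxable items → 5% + 2.75% county = 7.75% → $1.57
Extension cord $9.37: other taxable items → 5% + 2.75% county = 7.75% → $0.73
Wall clock $35.36: other taxable items → 5% + 2.75% county = 7.75% → $2.74
Stainless water bottle $28.14: other taxable items → 5% + 2.75% county = 7.75% → $2.18
Tax on other taxable items = $0.50 + $0.66 + $1.57 + $0.73 + $2.74 + $2.18 = $8.38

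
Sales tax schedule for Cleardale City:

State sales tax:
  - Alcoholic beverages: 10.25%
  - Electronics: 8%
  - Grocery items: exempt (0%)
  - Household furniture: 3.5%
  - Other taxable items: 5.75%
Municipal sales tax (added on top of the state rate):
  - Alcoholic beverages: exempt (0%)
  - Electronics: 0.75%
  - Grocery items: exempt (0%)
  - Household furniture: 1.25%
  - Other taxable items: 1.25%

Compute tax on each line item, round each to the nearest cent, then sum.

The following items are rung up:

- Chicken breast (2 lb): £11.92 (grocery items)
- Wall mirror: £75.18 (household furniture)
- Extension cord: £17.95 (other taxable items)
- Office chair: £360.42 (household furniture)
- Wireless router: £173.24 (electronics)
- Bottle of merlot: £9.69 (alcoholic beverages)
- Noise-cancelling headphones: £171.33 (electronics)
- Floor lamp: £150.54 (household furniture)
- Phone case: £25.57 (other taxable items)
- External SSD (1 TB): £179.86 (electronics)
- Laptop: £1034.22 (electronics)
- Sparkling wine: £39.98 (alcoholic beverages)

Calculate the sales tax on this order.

Chicken breast (2 lb) £11.92: grocery items → 0% + 0% municipal = 0% → £0.00
Wall mirror £75.18: household furniture → 3.5% + 1.25% municipal = 4.75% → £3.57
Extension cord £17.95: other taxable items → 5.75% + 1.25% municipal = 7% → £1.26
Office chair £360.42: household furniture → 3.5% + 1.25% municipal = 4.75% → £17.12
Wireless router £173.24: electronics → 8% + 0.75% municipal = 8.75% → £15.16
Bottle of merlot £9.69: alcoholic beverages → 10.25% + 0% municipal = 10.25% → £0.99
Noise-cancelling headphones £171.33: electronics → 8% + 0.75% municipal = 8.75% → £14.99
Floor lamp £150.54: household furniture → 3.5% + 1.25% municipal = 4.75% → £7.15
Phone case £25.57: other taxable items → 5.75% + 1.25% municipal = 7% → £1.79
External SSD (1 TB) £179.86: electronics → 8% + 0.75% municipal = 8.75% → £15.74
Laptop £1034.22: electronics → 8% + 0.75% municipal = 8.75% → £90.49
Sparkling wine £39.98: alcoholic beverages → 10.25% + 0% municipal = 10.25% → £4.10
Total tax = £3.57 + £1.26 + £17.12 + £15.16 + £0.99 + £14.99 + £7.15 + £1.79 + £15.74 + £90.49 + £4.10 = £172.36

£172.36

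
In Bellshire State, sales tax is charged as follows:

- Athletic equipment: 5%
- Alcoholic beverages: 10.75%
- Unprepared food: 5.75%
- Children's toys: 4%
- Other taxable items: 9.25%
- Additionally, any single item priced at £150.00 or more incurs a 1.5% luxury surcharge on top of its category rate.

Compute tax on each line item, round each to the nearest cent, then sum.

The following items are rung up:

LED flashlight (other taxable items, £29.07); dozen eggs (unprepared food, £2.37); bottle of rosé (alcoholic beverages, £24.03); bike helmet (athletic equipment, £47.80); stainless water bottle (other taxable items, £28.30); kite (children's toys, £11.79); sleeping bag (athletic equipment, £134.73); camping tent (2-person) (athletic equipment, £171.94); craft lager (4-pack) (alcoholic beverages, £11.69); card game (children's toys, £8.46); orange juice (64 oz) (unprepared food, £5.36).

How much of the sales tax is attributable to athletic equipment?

£20.31

Bike helmet £47.80: athletic equipment → 5% → £2.39
Sleeping bag £134.73: athletic equipment → 5% → £6.74
Camping tent (2-person) £171.94: athletic equipment → 5% + 1.5% surcharge = 6.5% → £11.18
Tax on athletic equipment = £2.39 + £6.74 + £11.18 = £20.31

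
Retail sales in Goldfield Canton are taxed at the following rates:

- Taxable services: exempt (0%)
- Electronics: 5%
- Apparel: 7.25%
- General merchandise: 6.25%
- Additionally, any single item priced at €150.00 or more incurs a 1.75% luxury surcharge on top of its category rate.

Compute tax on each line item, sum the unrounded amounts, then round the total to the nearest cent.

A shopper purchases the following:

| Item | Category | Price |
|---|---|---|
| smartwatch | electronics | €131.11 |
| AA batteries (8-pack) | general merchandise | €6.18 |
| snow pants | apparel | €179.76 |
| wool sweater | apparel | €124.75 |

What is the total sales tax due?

€32.16

Smartwatch €131.11: electronics → 5% → €6.5555
AA batteries (8-pack) €6.18: general merchandise → 6.25% → €0.38625
Snow pants €179.76: apparel → 7.25% + 1.75% surcharge = 9% → €16.1784
Wool sweater €124.75: apparel → 7.25% → €9.044375
Unrounded tax sum = €32.164525 → €32.16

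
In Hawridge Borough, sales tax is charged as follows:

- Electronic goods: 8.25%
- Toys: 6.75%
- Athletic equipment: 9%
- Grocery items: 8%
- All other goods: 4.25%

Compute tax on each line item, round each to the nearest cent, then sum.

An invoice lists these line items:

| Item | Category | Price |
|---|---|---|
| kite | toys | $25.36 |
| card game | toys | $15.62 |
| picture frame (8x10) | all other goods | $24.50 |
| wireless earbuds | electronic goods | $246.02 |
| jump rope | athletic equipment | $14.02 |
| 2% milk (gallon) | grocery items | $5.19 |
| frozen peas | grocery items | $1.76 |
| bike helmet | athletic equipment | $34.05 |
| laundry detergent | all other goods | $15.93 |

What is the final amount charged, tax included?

Kite $25.36: toys → 6.75% → $1.71
Card game $15.62: toys → 6.75% → $1.05
Picture frame (8x10) $24.50: all other goods → 4.25% → $1.04
Wireless earbuds $246.02: electronic goods → 8.25% → $20.30
Jump rope $14.02: athletic equipment → 9% → $1.26
2% milk (gallon) $5.19: grocery items → 8% → $0.42
Frozen peas $1.76: grocery items → 8% → $0.14
Bike helmet $34.05: athletic equipment → 9% → $3.06
Laundry detergent $15.93: all other goods → 4.25% → $0.68
Subtotal = $382.45; tax = $29.66; total due = $412.11

$412.11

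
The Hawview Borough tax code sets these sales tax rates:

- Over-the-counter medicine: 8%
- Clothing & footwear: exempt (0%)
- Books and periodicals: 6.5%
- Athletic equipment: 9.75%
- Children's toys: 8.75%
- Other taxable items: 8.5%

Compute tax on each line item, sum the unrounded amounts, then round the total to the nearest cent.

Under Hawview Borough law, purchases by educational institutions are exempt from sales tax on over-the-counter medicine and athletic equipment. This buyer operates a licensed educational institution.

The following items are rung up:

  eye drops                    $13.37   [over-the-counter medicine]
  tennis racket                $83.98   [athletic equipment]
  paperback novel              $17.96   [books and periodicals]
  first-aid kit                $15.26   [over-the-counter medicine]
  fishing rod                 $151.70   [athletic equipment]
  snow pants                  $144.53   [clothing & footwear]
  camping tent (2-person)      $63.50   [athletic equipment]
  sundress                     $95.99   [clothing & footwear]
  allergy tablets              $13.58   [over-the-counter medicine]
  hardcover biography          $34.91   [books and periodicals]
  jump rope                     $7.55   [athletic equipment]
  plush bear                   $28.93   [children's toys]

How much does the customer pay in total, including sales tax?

$677.23

Eye drops $13.37: over-the-counter medicine, buyer-exempt → 0% → $0.00
Tennis racket $83.98: athletic equipment, buyer-exempt → 0% → $0.00
Paperback novel $17.96: books and periodicals → 6.5% → $1.1674
First-aid kit $15.26: over-the-counter medicine, buyer-exempt → 0% → $0.00
Fishing rod $151.70: athletic equipment, buyer-exempt → 0% → $0.00
Snow pants $144.53: clothing & footwear → 0% → $0.00
Camping tent (2-person) $63.50: athletic equipment, buyer-exempt → 0% → $0.00
Sundress $95.99: clothing & footwear → 0% → $0.00
Allergy tablets $13.58: over-the-counter medicine, buyer-exempt → 0% → $0.00
Hardcover biography $34.91: books and periodicals → 6.5% → $2.26915
Jump rope $7.55: athletic equipment, buyer-exempt → 0% → $0.00
Plush bear $28.93: children's toys → 8.75% → $2.531375
Subtotal = $671.26; unrounded tax = $5.967925 → $5.97; total due = $677.23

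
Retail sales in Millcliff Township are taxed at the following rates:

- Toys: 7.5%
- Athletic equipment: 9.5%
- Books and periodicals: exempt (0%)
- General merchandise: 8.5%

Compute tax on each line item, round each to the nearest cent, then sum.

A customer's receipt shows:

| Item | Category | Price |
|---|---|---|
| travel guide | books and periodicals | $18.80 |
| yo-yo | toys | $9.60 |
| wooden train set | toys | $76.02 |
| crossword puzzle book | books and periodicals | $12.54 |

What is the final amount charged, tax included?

$123.38

Travel guide $18.80: books and periodicals → 0% → $0.00
Yo-yo $9.60: toys → 7.5% → $0.72
Wooden train set $76.02: toys → 7.5% → $5.70
Crossword puzzle book $12.54: books and periodicals → 0% → $0.00
Subtotal = $116.96; tax = $6.42; total due = $123.38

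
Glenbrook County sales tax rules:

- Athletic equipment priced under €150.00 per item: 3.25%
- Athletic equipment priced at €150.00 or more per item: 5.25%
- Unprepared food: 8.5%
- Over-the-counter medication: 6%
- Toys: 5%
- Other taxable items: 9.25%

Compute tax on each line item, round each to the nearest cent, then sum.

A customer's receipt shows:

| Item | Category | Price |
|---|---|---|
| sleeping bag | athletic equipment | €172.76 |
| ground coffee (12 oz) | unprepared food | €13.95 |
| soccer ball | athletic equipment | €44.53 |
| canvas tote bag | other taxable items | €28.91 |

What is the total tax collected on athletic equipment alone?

€10.52

Sleeping bag €172.76: athletic equipment, €150.00 or more → 5.25% → €9.07
Soccer ball €44.53: athletic equipment, under €150.00 → 3.25% → €1.45
Tax on athletic equipment = €9.07 + €1.45 = €10.52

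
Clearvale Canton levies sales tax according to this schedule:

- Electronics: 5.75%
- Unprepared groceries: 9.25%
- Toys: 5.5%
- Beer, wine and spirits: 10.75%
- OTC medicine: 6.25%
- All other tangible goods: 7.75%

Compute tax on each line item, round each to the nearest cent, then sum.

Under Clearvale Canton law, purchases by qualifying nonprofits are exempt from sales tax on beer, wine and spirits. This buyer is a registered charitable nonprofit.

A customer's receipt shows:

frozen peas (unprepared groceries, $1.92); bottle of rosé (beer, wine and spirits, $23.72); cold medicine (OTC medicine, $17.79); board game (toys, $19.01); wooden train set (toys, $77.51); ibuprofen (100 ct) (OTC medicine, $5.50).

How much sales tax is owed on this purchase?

$6.94

Frozen peas $1.92: unprepared groceries → 9.25% → $0.18
Bottle of rosé $23.72: beer, wine and spirits, buyer-exempt → 0% → $0.00
Cold medicine $17.79: OTC medicine → 6.25% → $1.11
Board game $19.01: toys → 5.5% → $1.05
Wooden train set $77.51: toys → 5.5% → $4.26
Ibuprofen (100 ct) $5.50: OTC medicine → 6.25% → $0.34
Total tax = $0.18 + $1.11 + $1.05 + $4.26 + $0.34 = $6.94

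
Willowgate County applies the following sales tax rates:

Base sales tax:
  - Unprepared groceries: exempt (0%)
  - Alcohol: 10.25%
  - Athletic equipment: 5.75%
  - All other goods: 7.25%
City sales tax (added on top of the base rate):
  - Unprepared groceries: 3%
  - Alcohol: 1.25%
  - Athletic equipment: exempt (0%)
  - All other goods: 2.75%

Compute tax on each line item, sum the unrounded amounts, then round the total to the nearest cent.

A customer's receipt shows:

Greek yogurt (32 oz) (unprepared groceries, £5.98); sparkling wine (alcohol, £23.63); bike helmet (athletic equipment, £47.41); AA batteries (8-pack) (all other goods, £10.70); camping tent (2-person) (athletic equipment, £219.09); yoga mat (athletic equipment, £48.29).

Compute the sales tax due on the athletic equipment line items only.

£18.10

Bike helmet £47.41: athletic equipment → 5.75% + 0% city = 5.75% → £2.726075
Camping tent (2-person) £219.09: athletic equipment → 5.75% + 0% city = 5.75% → £12.597675
Yoga mat £48.29: athletic equipment → 5.75% + 0% city = 5.75% → £2.776675
Tax on athletic equipment: unrounded sum = £18.100425 → £18.10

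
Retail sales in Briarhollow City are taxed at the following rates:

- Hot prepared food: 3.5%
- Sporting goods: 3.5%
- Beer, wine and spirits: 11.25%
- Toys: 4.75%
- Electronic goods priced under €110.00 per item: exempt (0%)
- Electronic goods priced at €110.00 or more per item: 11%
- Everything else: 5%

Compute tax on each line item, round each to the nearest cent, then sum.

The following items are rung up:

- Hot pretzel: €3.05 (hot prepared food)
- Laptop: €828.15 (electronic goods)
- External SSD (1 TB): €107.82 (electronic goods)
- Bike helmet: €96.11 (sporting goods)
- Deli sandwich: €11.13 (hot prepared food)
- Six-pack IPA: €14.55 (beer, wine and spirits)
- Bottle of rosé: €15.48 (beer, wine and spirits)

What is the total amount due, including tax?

Hot pretzel €3.05: hot prepared food → 3.5% → €0.11
Laptop €828.15: electronic goods, €110.00 or more → 11% → €91.10
External SSD (1 TB) €107.82: electronic goods, under €110.00 → 0% → €0.00
Bike helmet €96.11: sporting goods → 3.5% → €3.36
Deli sandwich €11.13: hot prepared food → 3.5% → €0.39
Six-pack IPA €14.55: beer, wine and spirits → 11.25% → €1.64
Bottle of rosé €15.48: beer, wine and spirits → 11.25% → €1.74
Subtotal = €1076.29; tax = €98.34; total due = €1174.63

€1174.63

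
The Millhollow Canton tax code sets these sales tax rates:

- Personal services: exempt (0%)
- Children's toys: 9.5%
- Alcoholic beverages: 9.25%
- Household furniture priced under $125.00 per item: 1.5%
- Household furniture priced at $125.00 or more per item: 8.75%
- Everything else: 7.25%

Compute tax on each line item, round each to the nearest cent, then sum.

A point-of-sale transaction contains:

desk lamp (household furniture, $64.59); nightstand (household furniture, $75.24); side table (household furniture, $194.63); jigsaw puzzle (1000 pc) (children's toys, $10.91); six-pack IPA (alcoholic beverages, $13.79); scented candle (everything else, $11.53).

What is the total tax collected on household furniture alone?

$19.13

Desk lamp $64.59: household furniture, under $125.00 → 1.5% → $0.97
Nightstand $75.24: household furniture, under $125.00 → 1.5% → $1.13
Side table $194.63: household furniture, $125.00 or more → 8.75% → $17.03
Tax on household furniture = $0.97 + $1.13 + $17.03 = $19.13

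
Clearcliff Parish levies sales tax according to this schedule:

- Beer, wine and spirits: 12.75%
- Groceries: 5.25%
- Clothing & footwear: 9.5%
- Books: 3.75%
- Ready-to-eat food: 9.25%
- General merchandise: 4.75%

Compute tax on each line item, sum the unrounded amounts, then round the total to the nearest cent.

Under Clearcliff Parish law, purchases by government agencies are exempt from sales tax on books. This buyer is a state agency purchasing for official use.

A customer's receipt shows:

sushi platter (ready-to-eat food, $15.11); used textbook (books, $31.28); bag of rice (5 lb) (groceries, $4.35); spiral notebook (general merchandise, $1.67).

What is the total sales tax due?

Sushi platter $15.11: ready-to-eat food → 9.25% → $1.397675
Used textbook $31.28: books, buyer-exempt → 0% → $0.00
Bag of rice (5 lb) $4.35: groceries → 5.25% → $0.228375
Spiral notebook $1.67: general merchandise → 4.75% → $0.079325
Unrounded tax sum = $1.705375 → $1.71

$1.71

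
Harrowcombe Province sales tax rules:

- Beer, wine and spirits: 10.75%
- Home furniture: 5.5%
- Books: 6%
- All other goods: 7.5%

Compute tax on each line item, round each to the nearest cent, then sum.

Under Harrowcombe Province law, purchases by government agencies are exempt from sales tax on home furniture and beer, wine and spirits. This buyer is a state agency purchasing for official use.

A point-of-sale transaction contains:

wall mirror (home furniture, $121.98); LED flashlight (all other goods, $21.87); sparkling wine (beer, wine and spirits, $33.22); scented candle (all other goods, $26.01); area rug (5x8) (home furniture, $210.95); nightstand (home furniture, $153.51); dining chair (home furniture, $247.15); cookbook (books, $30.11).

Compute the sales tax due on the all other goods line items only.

$3.59

LED flashlight $21.87: all other goods → 7.5% → $1.64
Scented candle $26.01: all other goods → 7.5% → $1.95
Tax on all other goods = $1.64 + $1.95 = $3.59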